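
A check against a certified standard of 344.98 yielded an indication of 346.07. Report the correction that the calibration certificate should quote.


Correction = standard - reading
= 344.98 - 346.07
= -1.0900

-1.0900


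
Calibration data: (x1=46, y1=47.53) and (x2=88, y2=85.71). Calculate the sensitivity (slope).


slope = (y2 - y1) / (x2 - x1)
= (85.71 - 47.53) / (88 - 46)
= 38.1800 / 42
= 0.9090

0.9090


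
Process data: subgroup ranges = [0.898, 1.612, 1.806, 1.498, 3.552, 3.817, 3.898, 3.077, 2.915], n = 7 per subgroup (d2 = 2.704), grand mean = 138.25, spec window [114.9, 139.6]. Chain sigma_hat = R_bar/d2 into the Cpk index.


R_bar = (0.898 + 1.612 + 1.806 + 1.498 + 3.552 + 3.817 + 3.898 + 3.077 + 2.915) / 9 = 2.5636667
sigma = R_bar / d2 = 2.5636667 / 2.704 = 0.94810159
Cp = (USL - LSL)/(6*sigma) = (139.6 - 114.9)/(6*0.94810159) = 4.3420
Cpu = (139.6 - 138.25)/(3*0.94810159) = 0.4746
Cpl = (138.25 - 114.9)/(3*0.94810159) = 8.2094
Cpk = min(Cpu, Cpl) = 0.4746

0.4746


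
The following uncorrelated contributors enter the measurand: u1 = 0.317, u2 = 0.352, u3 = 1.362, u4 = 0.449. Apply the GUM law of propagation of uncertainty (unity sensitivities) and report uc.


uc = sqrt(0.317^2 + 0.352^2 + 1.362^2 + 0.449^2)
uc = sqrt(2.281038)
uc = 1.5103

1.5103


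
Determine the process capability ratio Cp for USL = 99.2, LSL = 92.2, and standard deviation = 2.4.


Cp = (USL - LSL) / (6 * sigma)
= (99.2 - 92.2) / (6 * 2.4)
= 7.0000 / 14.4000
= 0.4861

0.4861


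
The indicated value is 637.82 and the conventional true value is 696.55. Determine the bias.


Systematic error = measured - true
= 637.82 - 696.55
= -58.7300

-58.7300


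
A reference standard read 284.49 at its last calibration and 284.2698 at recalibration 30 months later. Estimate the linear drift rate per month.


rate = (v2 - v1) / months
= (284.2698 - 284.49) / 30
= -0.2202 / 30
= -0.0073

-0.0073


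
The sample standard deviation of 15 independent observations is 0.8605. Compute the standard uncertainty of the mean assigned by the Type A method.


u_A = s / sqrt(n)
u_A = 0.8605 / sqrt(15)
u_A = 0.8605 / 3.8729833
u_A = 0.2222

0.2222


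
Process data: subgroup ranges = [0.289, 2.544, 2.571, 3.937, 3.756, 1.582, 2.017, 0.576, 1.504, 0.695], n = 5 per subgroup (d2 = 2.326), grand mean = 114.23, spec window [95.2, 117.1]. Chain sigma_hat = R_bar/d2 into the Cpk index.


R_bar = (0.289 + 2.544 + 2.571 + 3.937 + 3.756 + 1.582 + 2.017 + 0.576 + 1.504 + 0.695) / 10 = 1.9471
sigma = R_bar / d2 = 1.9471 / 2.326 = 0.83710232
Cp = (USL - LSL)/(6*sigma) = (117.1 - 95.2)/(6*0.83710232) = 4.3603
Cpu = (117.1 - 114.23)/(3*0.83710232) = 1.1428
Cpl = (114.23 - 95.2)/(3*0.83710232) = 7.5777
Cpk = min(Cpu, Cpl) = 1.1428

1.1428


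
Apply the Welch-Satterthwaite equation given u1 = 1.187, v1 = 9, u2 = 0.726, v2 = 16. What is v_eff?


uc = sqrt(u1^2 + u2^2) = sqrt(1.187^2 + 0.726^2) = 1.3914183
v_eff = uc^4 / (u1^4/v1 + u2^4/v2)
= 1.3914183^4 / (1.187^4/9 + 0.726^4/16)
= 3.7482698 / 0.23794014
v_eff = 15.7530

15.7530


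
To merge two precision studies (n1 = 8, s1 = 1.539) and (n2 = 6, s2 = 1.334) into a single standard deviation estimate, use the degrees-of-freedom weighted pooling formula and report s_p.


s_p = sqrt(((n1-1)*s1^2 + (n2-1)*s2^2) / (n1+n2-2))
numerator = (8-1)*1.539^2 + (6-1)*1.334^2 = 16.579647 + 8.89778 = 25.477427
denominator = 8 + 6 - 2 = 12
s_p^2 = 25.477427 / 12 = 2.1231189
s_p = sqrt(2.1231189) = 1.4571

1.4571


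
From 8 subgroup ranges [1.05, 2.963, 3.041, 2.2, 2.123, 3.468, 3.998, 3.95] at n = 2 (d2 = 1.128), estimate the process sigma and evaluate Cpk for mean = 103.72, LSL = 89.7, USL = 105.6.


R_bar = (1.05 + 2.963 + 3.041 + 2.2 + 2.123 + 3.468 + 3.998 + 3.95) / 8 = 2.849125
sigma = R_bar / d2 = 2.849125 / 1.128 = 2.52582
Cp = (USL - LSL)/(6*sigma) = (105.6 - 89.7)/(6*2.52582) = 1.0492
Cpu = (105.6 - 103.72)/(3*2.52582) = 0.2481
Cpl = (103.72 - 89.7)/(3*2.52582) = 1.8502
Cpk = min(Cpu, Cpl) = 0.2481

0.2481


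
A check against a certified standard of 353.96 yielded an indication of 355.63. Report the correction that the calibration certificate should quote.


Correction = standard - reading
= 353.96 - 355.63
= -1.6700

-1.6700


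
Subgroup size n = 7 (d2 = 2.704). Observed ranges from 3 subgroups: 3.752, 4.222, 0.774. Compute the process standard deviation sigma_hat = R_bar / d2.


R_bar = (3.752 + 4.222 + 0.774) / 3
R_bar = 8.748 / 3 = 2.916
sigma_hat = R_bar / d2 = 2.916 / 2.704 = 1.0784

1.0784


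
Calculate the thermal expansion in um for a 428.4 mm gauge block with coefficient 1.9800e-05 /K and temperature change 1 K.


dL = L * alpha * dT
= 428.4 * 1.9800e-05 * 1
= 0.0084823 mm
dL_um = 0.0084823 * 1000 = 8.4823 um

8.4823


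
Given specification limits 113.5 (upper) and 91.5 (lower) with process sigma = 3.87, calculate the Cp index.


Cp = (USL - LSL) / (6 * sigma)
= (113.5 - 91.5) / (6 * 3.87)
= 22.0000 / 23.2200
= 0.9475

0.9475


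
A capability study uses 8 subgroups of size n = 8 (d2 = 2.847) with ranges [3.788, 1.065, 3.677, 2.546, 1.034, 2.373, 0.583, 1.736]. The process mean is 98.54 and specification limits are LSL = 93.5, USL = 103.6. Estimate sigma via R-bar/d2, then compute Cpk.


R_bar = (3.788 + 1.065 + 3.677 + 2.546 + 1.034 + 2.373 + 0.583 + 1.736) / 8 = 2.10025
sigma = R_bar / d2 = 2.10025 / 2.847 = 0.73770636
Cp = (USL - LSL)/(6*sigma) = (103.6 - 93.5)/(6*0.73770636) = 2.2818
Cpu = (103.6 - 98.54)/(3*0.73770636) = 2.2864
Cpl = (98.54 - 93.5)/(3*0.73770636) = 2.2773
Cpk = min(Cpu, Cpl) = 2.2773

2.2773


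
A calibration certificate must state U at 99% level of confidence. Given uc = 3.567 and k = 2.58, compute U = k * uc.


U = k * uc
U = 2.58 * 3.567
U = 9.2029

9.2029


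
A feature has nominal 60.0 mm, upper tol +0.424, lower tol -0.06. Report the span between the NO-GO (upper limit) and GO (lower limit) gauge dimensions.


GO = nominal - lower_tol (smallest hole = maximum material condition)
GO = 60.0 - 0.06 = 59.94
NO-GO = nominal + upper_tol (largest hole = least material condition)
NO-GO = 60.0 + 0.424 = 60.424
spread = NO-GO - GO = 60.424 - 59.94 = 0.4840

0.4840


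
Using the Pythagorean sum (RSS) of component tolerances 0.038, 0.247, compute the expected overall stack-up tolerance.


RSS = sqrt(0.038^2 + 0.247^2)
= sqrt(0.062453)
= 0.2499

0.2499


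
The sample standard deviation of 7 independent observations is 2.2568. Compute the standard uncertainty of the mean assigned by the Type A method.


u_A = s / sqrt(n)
u_A = 2.2568 / sqrt(7)
u_A = 2.2568 / 2.6457513
u_A = 0.8530

0.8530


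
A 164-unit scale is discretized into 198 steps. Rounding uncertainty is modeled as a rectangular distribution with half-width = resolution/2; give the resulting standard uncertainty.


resolution = range / divisions
resolution = 164 / 198 = 0.82828283
u_res = resolution / (2*sqrt(3))
u_res = 0.82828283 / 3.4641016
u_res = 0.2391

0.2391


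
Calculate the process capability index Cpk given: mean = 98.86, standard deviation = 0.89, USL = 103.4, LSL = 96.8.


Cpu = (USL - mean) / (3*sigma) = (103.4 - 98.86) / (3*0.89) = 1.7004
Cpl = (mean - LSL) / (3*sigma) = (98.86 - 96.8) / (3*0.89) = 0.7715
Cpk = min(Cpu, Cpl) = 0.7715

0.7715


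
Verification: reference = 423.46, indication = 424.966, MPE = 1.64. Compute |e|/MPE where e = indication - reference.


e = indication - reference = 424.966 - 423.46 = 1.5060
|e| = 1.5060
ratio = |e| / MPE = 1.5060 / 1.64
ratio = 0.9183

0.9183


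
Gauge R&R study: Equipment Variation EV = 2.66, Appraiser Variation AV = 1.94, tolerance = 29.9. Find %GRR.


GRR = sqrt(EV^2 + AV^2) = sqrt(2.66^2 + 1.94^2) = 3.292294
%GRR = GRR / tol * 100 = 3.292294 / 29.9 * 100
%GRR = 11.0110

11.0110


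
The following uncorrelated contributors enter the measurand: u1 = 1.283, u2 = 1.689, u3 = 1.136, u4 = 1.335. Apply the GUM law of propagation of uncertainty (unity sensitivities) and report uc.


uc = sqrt(1.283^2 + 1.689^2 + 1.136^2 + 1.335^2)
uc = sqrt(7.571531)
uc = 2.7516

2.7516


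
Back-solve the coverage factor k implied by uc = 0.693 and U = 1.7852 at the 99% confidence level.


k = U / uc
k = 1.7852 / 0.693
k = 2.576

2.576


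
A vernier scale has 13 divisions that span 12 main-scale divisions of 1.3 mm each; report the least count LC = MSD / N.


LC = MSD / n_div
= 1.3 / 13
= 0.1000

0.1000


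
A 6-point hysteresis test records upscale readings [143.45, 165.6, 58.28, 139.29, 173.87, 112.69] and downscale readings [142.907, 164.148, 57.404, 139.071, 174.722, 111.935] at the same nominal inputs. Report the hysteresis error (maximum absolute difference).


|143.45 - 142.907| = 0.5430
|165.6 - 164.148| = 1.4520
|58.28 - 57.404| = 0.8760
|139.29 - 139.071| = 0.2190
|173.87 - 174.722| = 0.8520
|112.69 - 111.935| = 0.7550
hysteresis = max(diffs) = 1.4520

1.4520


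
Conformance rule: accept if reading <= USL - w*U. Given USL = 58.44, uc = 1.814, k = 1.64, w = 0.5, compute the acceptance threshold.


U = k * uc = 1.64 * 1.814 = 2.97496
guard band g = w * U = 0.5 * 2.97496 = 1.48748
AL = USL - g = 58.44 - 1.48748
AL = 56.9525

56.9525


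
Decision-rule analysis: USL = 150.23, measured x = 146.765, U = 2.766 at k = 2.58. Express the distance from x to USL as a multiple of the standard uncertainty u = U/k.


u = U / k = 2.766 / 2.58 = 1.072093
margin = |USL - x| = |150.23 - 146.765| = 3.465
z = margin / u = 3.465 / 1.072093
z = 3.2320

3.2320


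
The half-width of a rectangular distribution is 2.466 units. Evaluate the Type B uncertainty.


u_B = half_width / sqrt(3)
u_B = 2.466 / 1.7320508
u_B = 1.4237

1.4237


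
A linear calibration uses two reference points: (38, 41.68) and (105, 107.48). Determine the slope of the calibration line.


slope = (y2 - y1) / (x2 - x1)
= (107.48 - 41.68) / (105 - 38)
= 65.8000 / 67
= 0.9821

0.9821


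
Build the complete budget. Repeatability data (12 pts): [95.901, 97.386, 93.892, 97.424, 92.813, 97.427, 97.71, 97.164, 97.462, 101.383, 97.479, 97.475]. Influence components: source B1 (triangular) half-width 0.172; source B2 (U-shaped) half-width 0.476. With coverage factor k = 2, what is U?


mean = (95.901 + 97.386 + 93.892 + 97.424 + 92.813 + 97.427 + 97.71 + 97.164 + 97.462 + 101.383 + 97.479 + 97.475) / 12 = 96.95966667
s = sqrt(sum((x - mean)^2)/(n-1)) = 2.117035
u_A = s / sqrt(n) = 2.117035 / sqrt(12) = 0.61113536
u_B1 = 0.172 / sqrt(6) = 0.070218706
u_B2 = 0.476 / sqrt(2) = 0.33658283
uc = sqrt(0.61113536^2 + 0.070218706^2 + 0.33658283^2) = 0.70121687
U = k * uc = 2 * 0.70121687
U = 1.4024

1.4024


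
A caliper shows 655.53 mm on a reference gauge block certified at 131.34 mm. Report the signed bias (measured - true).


Systematic error = measured - true
= 655.53 - 131.34
= 524.1900

524.1900


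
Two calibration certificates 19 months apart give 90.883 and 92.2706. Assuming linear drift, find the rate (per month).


rate = (v2 - v1) / months
= (92.2706 - 90.883) / 19
= 1.3876 / 19
= 0.0730

0.0730


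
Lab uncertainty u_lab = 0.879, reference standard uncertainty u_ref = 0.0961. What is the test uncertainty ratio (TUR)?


TUR = u_lab / u_ref
= 0.879 / 0.0961
= 9.1467

9.1467


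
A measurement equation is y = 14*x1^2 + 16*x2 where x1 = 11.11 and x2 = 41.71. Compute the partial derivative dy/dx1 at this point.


y = 14*x1^2 + 16*x2
dy/dx1 = 2*14*x1
Evaluate at x1 = 11.11: c1 = 28 * 11.11
c1 = 311.0800

311.0800


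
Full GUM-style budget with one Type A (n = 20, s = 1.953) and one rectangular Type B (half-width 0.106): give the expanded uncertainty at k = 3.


u_A = s / sqrt(n) = 1.953 / sqrt(20) = 0.43670408
u_B = half_width / sqrt(3) = 0.106 / sqrt(3) = 0.061199129
uc = sqrt(u_A^2 + u_B^2) = sqrt(0.43670408^2 + 0.061199129^2) = 0.44097141
U = k * uc = 3 * 0.44097141
U = 1.3229

1.3229


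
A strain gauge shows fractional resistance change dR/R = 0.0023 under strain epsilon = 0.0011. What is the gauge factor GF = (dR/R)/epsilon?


GF = (dR/R) / epsilon
= 0.0023 / 0.0011
= 2.0909

2.0909


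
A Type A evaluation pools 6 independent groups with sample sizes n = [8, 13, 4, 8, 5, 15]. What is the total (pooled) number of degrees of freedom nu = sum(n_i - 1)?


nu = sum_i (n_i - 1)
nu = ((8 - 1) + (13 - 1) + (4 - 1) + (8 - 1) + (5 - 1) + (15 - 1))
nu = 7 + 12 + 3 + 7 + 4 + 14
nu = 47

47


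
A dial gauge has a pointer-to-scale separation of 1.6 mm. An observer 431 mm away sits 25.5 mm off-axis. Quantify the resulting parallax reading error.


error = h * offset / d
= 1.6 * 25.5 / 431
= 0.0947

0.0947


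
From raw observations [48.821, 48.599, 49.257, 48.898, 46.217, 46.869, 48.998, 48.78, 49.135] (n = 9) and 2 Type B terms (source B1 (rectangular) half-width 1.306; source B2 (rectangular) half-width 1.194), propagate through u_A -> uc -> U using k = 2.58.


mean = (48.821 + 48.599 + 49.257 + 48.898 + 46.217 + 46.869 + 48.998 + 48.78 + 49.135) / 9 = 48.39711111
s = sqrt(sum((x - mean)^2)/(n-1)) = 1.0811394
u_A = s / sqrt(n) = 1.0811394 / sqrt(9) = 0.3603798
u_B1 = 1.306 / sqrt(3) = 0.75401945
u_B2 = 1.194 / sqrt(3) = 0.68935622
uc = sqrt(0.3603798^2 + 0.75401945^2 + 0.68935622^2) = 1.0833425
U = k * uc = 2.58 * 1.0833425
U = 2.7950

2.7950


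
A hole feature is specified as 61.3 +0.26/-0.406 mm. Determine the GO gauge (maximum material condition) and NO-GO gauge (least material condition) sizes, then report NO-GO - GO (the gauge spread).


GO = nominal - lower_tol (smallest hole = maximum material condition)
GO = 61.3 - 0.406 = 60.894
NO-GO = nominal + upper_tol (largest hole = least material condition)
NO-GO = 61.3 + 0.26 = 61.56
spread = NO-GO - GO = 61.56 - 60.894 = 0.6660

0.6660


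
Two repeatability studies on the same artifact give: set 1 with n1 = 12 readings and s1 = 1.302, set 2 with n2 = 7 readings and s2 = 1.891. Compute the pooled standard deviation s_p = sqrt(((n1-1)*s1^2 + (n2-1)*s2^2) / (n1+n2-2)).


s_p = sqrt(((n1-1)*s1^2 + (n2-1)*s2^2) / (n1+n2-2))
numerator = (12-1)*1.302^2 + (7-1)*1.891^2 = 18.647244 + 21.455286 = 40.10253
denominator = 12 + 7 - 2 = 17
s_p^2 = 40.10253 / 17 = 2.3589724
s_p = sqrt(2.3589724) = 1.5359

1.5359


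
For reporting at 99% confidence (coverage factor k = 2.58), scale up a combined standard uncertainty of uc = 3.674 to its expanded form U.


U = k * uc
U = 2.58 * 3.674
U = 9.4789

9.4789


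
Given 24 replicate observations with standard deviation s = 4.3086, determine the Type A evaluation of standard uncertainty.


u_A = s / sqrt(n)
u_A = 4.3086 / sqrt(24)
u_A = 4.3086 / 4.8989795
u_A = 0.8795

0.8795


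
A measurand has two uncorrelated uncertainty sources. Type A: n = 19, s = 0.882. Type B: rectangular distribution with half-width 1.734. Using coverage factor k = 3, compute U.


u_A = s / sqrt(n) = 0.882 / sqrt(19) = 0.20234468
u_B = half_width / sqrt(3) = 1.734 / sqrt(3) = 1.0011254
uc = sqrt(u_A^2 + u_B^2) = sqrt(0.20234468^2 + 1.0011254^2) = 1.0213694
U = k * uc = 3 * 1.0213694
U = 3.0641

3.0641


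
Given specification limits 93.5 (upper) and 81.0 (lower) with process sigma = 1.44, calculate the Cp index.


Cp = (USL - LSL) / (6 * sigma)
= (93.5 - 81.0) / (6 * 1.44)
= 12.5000 / 8.6400
= 1.4468

1.4468


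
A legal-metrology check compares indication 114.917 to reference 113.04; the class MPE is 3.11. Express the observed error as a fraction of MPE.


e = indication - reference = 114.917 - 113.04 = 1.8770
|e| = 1.8770
ratio = |e| / MPE = 1.8770 / 3.11
ratio = 0.6035

0.6035


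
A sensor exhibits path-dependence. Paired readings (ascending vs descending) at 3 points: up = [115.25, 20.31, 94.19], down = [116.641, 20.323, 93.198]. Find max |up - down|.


|115.25 - 116.641| = 1.3910
|20.31 - 20.323| = 0.0130
|94.19 - 93.198| = 0.9920
hysteresis = max(diffs) = 1.3910

1.3910


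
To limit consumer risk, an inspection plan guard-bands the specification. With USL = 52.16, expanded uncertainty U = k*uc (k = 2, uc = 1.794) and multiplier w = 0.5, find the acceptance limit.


U = k * uc = 2 * 1.794 = 3.588
guard band g = w * U = 0.5 * 3.588 = 1.794
AL = USL - g = 52.16 - 1.794
AL = 50.3660

50.3660


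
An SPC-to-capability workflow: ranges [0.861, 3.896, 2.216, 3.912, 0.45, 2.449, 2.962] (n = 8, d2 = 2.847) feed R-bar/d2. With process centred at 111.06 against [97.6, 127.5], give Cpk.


R_bar = (0.861 + 3.896 + 2.216 + 3.912 + 0.45 + 2.449 + 2.962) / 7 = 2.3922857
sigma = R_bar / d2 = 2.3922857 / 2.847 = 0.840283
Cp = (USL - LSL)/(6*sigma) = (127.5 - 97.6)/(6*0.840283) = 5.9305
Cpu = (127.5 - 111.06)/(3*0.840283) = 6.5216
Cpl = (111.06 - 97.6)/(3*0.840283) = 5.3395
Cpk = min(Cpu, Cpl) = 5.3395

5.3395


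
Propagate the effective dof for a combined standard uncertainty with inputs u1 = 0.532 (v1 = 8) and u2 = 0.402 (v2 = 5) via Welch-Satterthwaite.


uc = sqrt(u1^2 + u2^2) = sqrt(0.532^2 + 0.402^2) = 0.66680432
v_eff = uc^4 / (u1^4/v1 + u2^4/v2)
= 0.66680432^4 / (0.532^4/8 + 0.402^4/5)
= 0.19769406 / 0.015235994
v_eff = 12.9755

12.9755


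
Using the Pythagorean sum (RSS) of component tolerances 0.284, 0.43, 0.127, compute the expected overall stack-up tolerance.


RSS = sqrt(0.284^2 + 0.43^2 + 0.127^2)
= sqrt(0.281685)
= 0.5307

0.5307


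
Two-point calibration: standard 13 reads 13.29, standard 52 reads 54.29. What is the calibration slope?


slope = (y2 - y1) / (x2 - x1)
= (54.29 - 13.29) / (52 - 13)
= 41.0000 / 39
= 1.0513

1.0513


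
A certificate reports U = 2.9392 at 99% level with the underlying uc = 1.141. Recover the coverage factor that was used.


k = U / uc
k = 2.9392 / 1.141
k = 2.576

2.576


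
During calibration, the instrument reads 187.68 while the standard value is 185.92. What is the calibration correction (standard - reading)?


Correction = standard - reading
= 185.92 - 187.68
= -1.7600

-1.7600


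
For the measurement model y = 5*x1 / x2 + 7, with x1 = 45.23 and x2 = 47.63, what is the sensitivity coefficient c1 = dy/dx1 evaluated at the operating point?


y = 5*x1 / x2 + 7
dy/dx1 = 5/x2
Evaluate at x2 = 47.63: c1 = 5 / 47.63
c1 = 0.1050

0.1050


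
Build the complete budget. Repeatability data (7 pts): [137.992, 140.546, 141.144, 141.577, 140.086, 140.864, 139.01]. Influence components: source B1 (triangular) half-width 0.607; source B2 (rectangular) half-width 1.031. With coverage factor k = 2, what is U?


mean = (137.992 + 140.546 + 141.144 + 141.577 + 140.086 + 140.864 + 139.01) / 7 = 140.1741429
s = sqrt(sum((x - mean)^2)/(n-1)) = 1.2680403
u_A = s / sqrt(n) = 1.2680403 / sqrt(7) = 0.47927418
u_B1 = 0.607 / sqrt(6) = 0.24780671
u_B2 = 1.031 / sqrt(3) = 0.59524813
uc = sqrt(0.47927418^2 + 0.24780671^2 + 0.59524813^2) = 0.80338798
U = k * uc = 2 * 0.80338798
U = 1.6068

1.6068


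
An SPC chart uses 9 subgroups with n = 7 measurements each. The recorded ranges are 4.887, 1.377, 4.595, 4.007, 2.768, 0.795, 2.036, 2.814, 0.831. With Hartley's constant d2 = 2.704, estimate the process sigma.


R_bar = (4.887 + 1.377 + 4.595 + 4.007 + 2.768 + 0.795 + 2.036 + 2.814 + 0.831) / 9
R_bar = 24.11 / 9 = 2.6788889
sigma_hat = R_bar / d2 = 2.6788889 / 2.704 = 0.9907

0.9907


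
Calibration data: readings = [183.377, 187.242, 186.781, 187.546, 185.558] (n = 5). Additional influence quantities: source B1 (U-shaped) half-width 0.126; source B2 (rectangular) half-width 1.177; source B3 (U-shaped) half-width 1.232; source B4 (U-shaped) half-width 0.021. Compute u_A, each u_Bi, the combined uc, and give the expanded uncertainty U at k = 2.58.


mean = (183.377 + 187.242 + 186.781 + 187.546 + 185.558) / 5 = 186.1008
s = sqrt(sum((x - mean)^2)/(n-1)) = 1.7005389
u_A = s / sqrt(n) = 1.7005389 / sqrt(5) = 0.76050412
u_B1 = 0.126 / sqrt(2) = 0.089095454
u_B2 = 1.177 / sqrt(3) = 0.67954127
u_B3 = 1.232 / sqrt(2) = 0.87115555
u_B4 = 0.021 / sqrt(2) = 0.014849242
uc = sqrt(0.76050412^2 + 0.089095454^2 + 0.67954127^2 + 0.87115555^2 + 0.014849242^2) = 1.3443264
U = k * uc = 2.58 * 1.3443264
U = 3.4684

3.4684


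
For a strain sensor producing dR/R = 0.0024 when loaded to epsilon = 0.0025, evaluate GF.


GF = (dR/R) / epsilon
= 0.0024 / 0.0025
= 0.9600

0.9600


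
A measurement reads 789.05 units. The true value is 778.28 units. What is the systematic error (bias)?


Systematic error = measured - true
= 789.05 - 778.28
= 10.7700

10.7700


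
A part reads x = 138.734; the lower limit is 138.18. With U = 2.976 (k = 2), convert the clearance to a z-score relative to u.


u = U / k = 2.976 / 2 = 1.488
margin = |LSL - x| = |138.18 - 138.734| = 0.554
z = margin / u = 0.554 / 1.488
z = 0.3723

0.3723


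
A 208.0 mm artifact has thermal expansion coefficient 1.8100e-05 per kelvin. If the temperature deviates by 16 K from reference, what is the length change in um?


dL = L * alpha * dT
= 208.0 * 1.8100e-05 * 16
= 0.0602368 mm
dL_um = 0.0602368 * 1000 = 60.2368 um

60.2368


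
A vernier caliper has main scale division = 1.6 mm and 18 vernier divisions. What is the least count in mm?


LC = MSD / n_div
= 1.6 / 18
= 0.0889

0.0889


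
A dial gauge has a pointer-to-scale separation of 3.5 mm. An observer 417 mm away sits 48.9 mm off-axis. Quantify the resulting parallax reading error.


error = h * offset / d
= 3.5 * 48.9 / 417
= 0.4104

0.4104


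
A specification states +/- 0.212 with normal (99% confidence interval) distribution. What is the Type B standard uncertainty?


u_B = half_width / 2.576
u_B = 0.212 / 2.576
u_B = 0.0823

0.0823


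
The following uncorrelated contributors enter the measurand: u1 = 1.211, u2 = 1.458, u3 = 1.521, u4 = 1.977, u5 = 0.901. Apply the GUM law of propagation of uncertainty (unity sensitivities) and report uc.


uc = sqrt(1.211^2 + 1.458^2 + 1.521^2 + 1.977^2 + 0.901^2)
uc = sqrt(10.626056)
uc = 3.2598

3.2598


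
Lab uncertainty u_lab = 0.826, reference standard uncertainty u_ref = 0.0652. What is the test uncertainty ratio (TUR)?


TUR = u_lab / u_ref
= 0.826 / 0.0652
= 12.6687

12.6687


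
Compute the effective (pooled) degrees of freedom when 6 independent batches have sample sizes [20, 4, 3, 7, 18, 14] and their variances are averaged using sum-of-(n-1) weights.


nu = sum_i (n_i - 1)
nu = ((20 - 1) + (4 - 1) + (3 - 1) + (7 - 1) + (18 - 1) + (14 - 1))
nu = 19 + 3 + 2 + 6 + 17 + 13
nu = 60

60


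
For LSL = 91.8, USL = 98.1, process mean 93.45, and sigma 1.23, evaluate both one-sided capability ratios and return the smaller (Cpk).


Cpu = (USL - mean) / (3*sigma) = (98.1 - 93.45) / (3*1.23) = 1.2602
Cpl = (mean - LSL) / (3*sigma) = (93.45 - 91.8) / (3*1.23) = 0.4472
Cpk = min(Cpu, Cpl) = 0.4472

0.4472


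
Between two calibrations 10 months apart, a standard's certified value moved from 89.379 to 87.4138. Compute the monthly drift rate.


rate = (v2 - v1) / months
= (87.4138 - 89.379) / 10
= -1.9652 / 10
= -0.1965

-0.1965


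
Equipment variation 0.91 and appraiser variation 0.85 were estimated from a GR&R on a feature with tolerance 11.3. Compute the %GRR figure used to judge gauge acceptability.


GRR = sqrt(EV^2 + AV^2) = sqrt(0.91^2 + 0.85^2) = 1.2452309
%GRR = GRR / tol * 100 = 1.2452309 / 11.3 * 100
%GRR = 11.0197

11.0197


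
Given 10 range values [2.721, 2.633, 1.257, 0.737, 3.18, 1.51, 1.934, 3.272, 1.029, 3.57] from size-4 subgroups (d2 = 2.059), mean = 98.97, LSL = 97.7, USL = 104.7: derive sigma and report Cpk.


R_bar = (2.721 + 2.633 + 1.257 + 0.737 + 3.18 + 1.51 + 1.934 + 3.272 + 1.029 + 3.57) / 10 = 2.1843
sigma = R_bar / d2 = 2.1843 / 2.059 = 1.0608548
Cp = (USL - LSL)/(6*sigma) = (104.7 - 97.7)/(6*1.0608548) = 1.0997
Cpu = (104.7 - 98.97)/(3*1.0608548) = 1.8004
Cpl = (98.97 - 97.7)/(3*1.0608548) = 0.3990
Cpk = min(Cpu, Cpl) = 0.3990

0.3990


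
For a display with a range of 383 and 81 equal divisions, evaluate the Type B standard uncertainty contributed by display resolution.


resolution = range / divisions
resolution = 383 / 81 = 4.7283951
u_res = resolution / (2*sqrt(3))
u_res = 4.7283951 / 3.4641016
u_res = 1.3650

1.3650


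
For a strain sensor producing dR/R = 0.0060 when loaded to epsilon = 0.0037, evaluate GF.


GF = (dR/R) / epsilon
= 0.0060 / 0.0037
= 1.6216

1.6216


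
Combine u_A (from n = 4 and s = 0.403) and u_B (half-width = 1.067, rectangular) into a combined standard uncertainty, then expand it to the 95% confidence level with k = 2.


u_A = s / sqrt(n) = 0.403 / sqrt(4) = 0.2015
u_B = half_width / sqrt(3) = 1.067 / sqrt(3) = 0.61603274
uc = sqrt(u_A^2 + u_B^2) = sqrt(0.2015^2 + 0.61603274^2) = 0.64815013
U = k * uc = 2 * 0.64815013
U = 1.2963

1.2963


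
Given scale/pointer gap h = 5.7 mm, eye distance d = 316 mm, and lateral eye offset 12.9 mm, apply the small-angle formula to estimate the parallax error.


error = h * offset / d
= 5.7 * 12.9 / 316
= 0.2327

0.2327


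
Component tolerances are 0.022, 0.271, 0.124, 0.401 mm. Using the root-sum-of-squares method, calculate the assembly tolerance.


RSS = sqrt(0.022^2 + 0.271^2 + 0.124^2 + 0.401^2)
= sqrt(0.250102)
= 0.5001

0.5001


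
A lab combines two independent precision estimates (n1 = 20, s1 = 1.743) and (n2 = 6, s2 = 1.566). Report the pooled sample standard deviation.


s_p = sqrt(((n1-1)*s1^2 + (n2-1)*s2^2) / (n1+n2-2))
numerator = (20-1)*1.743^2 + (6-1)*1.566^2 = 57.722931 + 12.26178 = 69.984711
denominator = 20 + 6 - 2 = 24
s_p^2 = 69.984711 / 24 = 2.9160296
s_p = sqrt(2.9160296) = 1.7076

1.7076


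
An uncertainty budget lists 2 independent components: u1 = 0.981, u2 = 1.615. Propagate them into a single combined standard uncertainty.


uc = sqrt(0.981^2 + 1.615^2)
uc = sqrt(3.570586)
uc = 1.8896

1.8896


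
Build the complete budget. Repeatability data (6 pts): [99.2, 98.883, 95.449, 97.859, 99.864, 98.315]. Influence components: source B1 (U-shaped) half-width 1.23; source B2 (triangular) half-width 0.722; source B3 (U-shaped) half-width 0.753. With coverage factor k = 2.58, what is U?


mean = (99.2 + 98.883 + 95.449 + 97.859 + 99.864 + 98.315) / 6 = 98.26166667
s = sqrt(sum((x - mean)^2)/(n-1)) = 1.5433778
u_A = s / sqrt(n) = 1.5433778 / sqrt(6) = 0.63008135
u_B1 = 1.23 / sqrt(2) = 0.86974134
u_B2 = 0.722 / sqrt(6) = 0.29475527
u_B3 = 0.753 / sqrt(2) = 0.53245141
uc = sqrt(0.63008135^2 + 0.86974134^2 + 0.29475527^2 + 0.53245141^2) = 1.2344382
U = k * uc = 2.58 * 1.2344382
U = 3.1849

3.1849


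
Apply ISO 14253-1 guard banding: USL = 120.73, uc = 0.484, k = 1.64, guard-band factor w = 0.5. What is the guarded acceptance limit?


U = k * uc = 1.64 * 0.484 = 0.79376
guard band g = w * U = 0.5 * 0.79376 = 0.39688
AL = USL - g = 120.73 - 0.39688
AL = 120.3331

120.3331


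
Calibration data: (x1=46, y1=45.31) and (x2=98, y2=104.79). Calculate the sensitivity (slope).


slope = (y2 - y1) / (x2 - x1)
= (104.79 - 45.31) / (98 - 46)
= 59.4800 / 52
= 1.1438

1.1438


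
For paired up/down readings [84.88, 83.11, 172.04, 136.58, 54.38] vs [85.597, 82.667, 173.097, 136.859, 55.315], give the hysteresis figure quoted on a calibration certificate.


|84.88 - 85.597| = 0.7170
|83.11 - 82.667| = 0.4430
|172.04 - 173.097| = 1.0570
|136.58 - 136.859| = 0.2790
|54.38 - 55.315| = 0.9350
hysteresis = max(diffs) = 1.0570

1.0570


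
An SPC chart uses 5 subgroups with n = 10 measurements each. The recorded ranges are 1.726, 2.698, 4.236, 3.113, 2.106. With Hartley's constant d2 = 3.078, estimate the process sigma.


R_bar = (1.726 + 2.698 + 4.236 + 3.113 + 2.106) / 5
R_bar = 13.879 / 5 = 2.7758
sigma_hat = R_bar / d2 = 2.7758 / 3.078 = 0.9018

0.9018


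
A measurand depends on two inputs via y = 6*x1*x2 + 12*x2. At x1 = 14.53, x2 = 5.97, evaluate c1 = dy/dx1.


y = 6*x1*x2 + 12*x2
dy/dx1 = 6*x2
Evaluate at x2 = 5.97: c1 = 6 * 5.97
c1 = 35.8200

35.8200


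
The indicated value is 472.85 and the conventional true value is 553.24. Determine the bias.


Systematic error = measured - true
= 472.85 - 553.24
= -80.3900

-80.3900


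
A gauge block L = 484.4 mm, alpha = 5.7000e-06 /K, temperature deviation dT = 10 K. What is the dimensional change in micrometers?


dL = L * alpha * dT
= 484.4 * 5.7000e-06 * 10
= 0.0276108 mm
dL_um = 0.0276108 * 1000 = 27.6108 um

27.6108


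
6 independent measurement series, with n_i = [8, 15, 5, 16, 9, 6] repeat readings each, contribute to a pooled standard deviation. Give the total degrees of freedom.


nu = sum_i (n_i - 1)
nu = ((8 - 1) + (15 - 1) + (5 - 1) + (16 - 1) + (9 - 1) + (6 - 1))
nu = 7 + 14 + 4 + 15 + 8 + 5
nu = 53

53


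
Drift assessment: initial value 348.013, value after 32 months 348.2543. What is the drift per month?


rate = (v2 - v1) / months
= (348.2543 - 348.013) / 32
= 0.2413 / 32
= 0.0075

0.0075


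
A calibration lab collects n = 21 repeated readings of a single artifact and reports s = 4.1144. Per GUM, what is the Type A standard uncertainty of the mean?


u_A = s / sqrt(n)
u_A = 4.1144 / sqrt(21)
u_A = 4.1144 / 4.5825757
u_A = 0.8978

0.8978


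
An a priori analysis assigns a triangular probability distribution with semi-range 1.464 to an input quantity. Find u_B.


u_B = half_width / sqrt(6)
u_B = 1.464 / 2.4494897
u_B = 0.5977

0.5977


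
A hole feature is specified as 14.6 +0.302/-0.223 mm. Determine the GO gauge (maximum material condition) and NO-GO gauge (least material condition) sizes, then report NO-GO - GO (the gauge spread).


GO = nominal - lower_tol (smallest hole = maximum material condition)
GO = 14.6 - 0.223 = 14.377
NO-GO = nominal + upper_tol (largest hole = least material condition)
NO-GO = 14.6 + 0.302 = 14.902
spread = NO-GO - GO = 14.902 - 14.377 = 0.5250

0.5250


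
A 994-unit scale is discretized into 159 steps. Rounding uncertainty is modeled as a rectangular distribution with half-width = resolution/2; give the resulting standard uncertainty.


resolution = range / divisions
resolution = 994 / 159 = 6.2515723
u_res = resolution / (2*sqrt(3))
u_res = 6.2515723 / 3.4641016
u_res = 1.8047

1.8047


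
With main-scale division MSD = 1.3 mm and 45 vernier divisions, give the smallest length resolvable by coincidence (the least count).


LC = MSD / n_div
= 1.3 / 45
= 0.0289

0.0289


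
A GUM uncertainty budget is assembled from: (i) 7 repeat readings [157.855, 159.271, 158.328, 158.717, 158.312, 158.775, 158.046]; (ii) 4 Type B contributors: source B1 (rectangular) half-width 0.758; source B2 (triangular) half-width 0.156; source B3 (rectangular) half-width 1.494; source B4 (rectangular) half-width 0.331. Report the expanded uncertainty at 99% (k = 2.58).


mean = (157.855 + 159.271 + 158.328 + 158.717 + 158.312 + 158.775 + 158.046) / 7 = 158.472
s = sqrt(sum((x - mean)^2)/(n-1)) = 0.48282778
u_A = s / sqrt(n) = 0.48282778 / sqrt(7) = 0.18249175
u_B1 = 0.758 / sqrt(3) = 0.4376315
u_B2 = 0.156 / sqrt(6) = 0.063686733
u_B3 = 1.494 / sqrt(3) = 0.8625613
u_B4 = 0.331 / sqrt(3) = 0.19110294
uc = sqrt(0.18249175^2 + 0.4376315^2 + 0.063686733^2 + 0.8625613^2 + 0.19110294^2) = 1.0046954
U = k * uc = 2.58 * 1.0046954
U = 2.5921

2.5921


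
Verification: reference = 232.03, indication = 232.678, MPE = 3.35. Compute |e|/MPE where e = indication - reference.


e = indication - reference = 232.678 - 232.03 = 0.6480
|e| = 0.6480
ratio = |e| / MPE = 0.6480 / 3.35
ratio = 0.1934

0.1934


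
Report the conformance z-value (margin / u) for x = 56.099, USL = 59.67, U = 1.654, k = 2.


u = U / k = 1.654 / 2 = 0.827
margin = |USL - x| = |59.67 - 56.099| = 3.571
z = margin / u = 3.571 / 0.827
z = 4.3180

4.3180


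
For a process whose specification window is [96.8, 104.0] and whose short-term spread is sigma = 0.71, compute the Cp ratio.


Cp = (USL - LSL) / (6 * sigma)
= (104.0 - 96.8) / (6 * 0.71)
= 7.2000 / 4.2600
= 1.6901

1.6901


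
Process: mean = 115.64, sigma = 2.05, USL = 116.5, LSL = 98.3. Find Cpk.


Cpu = (USL - mean) / (3*sigma) = (116.5 - 115.64) / (3*2.05) = 0.1398
Cpl = (mean - LSL) / (3*sigma) = (115.64 - 98.3) / (3*2.05) = 2.8195
Cpk = min(Cpu, Cpl) = 0.1398

0.1398


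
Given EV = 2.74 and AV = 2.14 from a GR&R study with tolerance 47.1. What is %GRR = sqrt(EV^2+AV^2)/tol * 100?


GRR = sqrt(EV^2 + AV^2) = sqrt(2.74^2 + 2.14^2) = 3.4766651
%GRR = GRR / tol * 100 = 3.4766651 / 47.1 * 100
%GRR = 7.3815

7.3815


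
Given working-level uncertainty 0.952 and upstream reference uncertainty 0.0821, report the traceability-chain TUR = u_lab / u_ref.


TUR = u_lab / u_ref
= 0.952 / 0.0821
= 11.5956

11.5956


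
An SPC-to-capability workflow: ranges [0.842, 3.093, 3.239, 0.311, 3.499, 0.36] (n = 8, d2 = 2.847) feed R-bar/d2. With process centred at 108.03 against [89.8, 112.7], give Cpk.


R_bar = (0.842 + 3.093 + 3.239 + 0.311 + 3.499 + 0.36) / 6 = 1.8906667
sigma = R_bar / d2 = 1.8906667 / 2.847 = 0.66409087
Cp = (USL - LSL)/(6*sigma) = (112.7 - 89.8)/(6*0.66409087) = 5.7472
Cpu = (112.7 - 108.03)/(3*0.66409087) = 2.3441
Cpl = (108.03 - 89.8)/(3*0.66409087) = 9.1504
Cpk = min(Cpu, Cpl) = 2.3441

2.3441


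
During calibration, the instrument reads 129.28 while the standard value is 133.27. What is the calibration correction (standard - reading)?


Correction = standard - reading
= 133.27 - 129.28
= 3.9900

3.9900


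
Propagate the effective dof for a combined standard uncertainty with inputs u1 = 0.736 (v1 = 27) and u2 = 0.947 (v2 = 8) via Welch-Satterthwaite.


uc = sqrt(u1^2 + u2^2) = sqrt(0.736^2 + 0.947^2) = 1.1993769
v_eff = uc^4 / (u1^4/v1 + u2^4/v2)
= 1.1993769^4 / (0.736^4/27 + 0.947^4/8)
= 2.0692965 / 0.11140124
v_eff = 18.5752

18.5752


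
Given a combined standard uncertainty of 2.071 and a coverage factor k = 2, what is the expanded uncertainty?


U = k * uc
U = 2 * 2.071
U = 4.1420

4.1420


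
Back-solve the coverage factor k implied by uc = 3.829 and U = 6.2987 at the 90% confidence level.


k = U / uc
k = 6.2987 / 3.829
k = 1.645

1.645


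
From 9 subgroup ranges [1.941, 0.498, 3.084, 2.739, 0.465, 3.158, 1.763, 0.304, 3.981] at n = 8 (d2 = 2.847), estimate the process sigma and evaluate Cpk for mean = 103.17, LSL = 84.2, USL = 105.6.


R_bar = (1.941 + 0.498 + 3.084 + 2.739 + 0.465 + 3.158 + 1.763 + 0.304 + 3.981) / 9 = 1.9925556
sigma = R_bar / d2 = 1.9925556 / 2.847 = 0.69987903
Cp = (USL - LSL)/(6*sigma) = (105.6 - 84.2)/(6*0.69987903) = 5.0961
Cpu = (105.6 - 103.17)/(3*0.69987903) = 1.1573
Cpl = (103.17 - 84.2)/(3*0.69987903) = 9.0349
Cpk = min(Cpu, Cpl) = 1.1573

1.1573


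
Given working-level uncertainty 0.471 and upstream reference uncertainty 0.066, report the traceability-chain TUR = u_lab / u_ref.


TUR = u_lab / u_ref
= 0.471 / 0.066
= 7.1364

7.1364


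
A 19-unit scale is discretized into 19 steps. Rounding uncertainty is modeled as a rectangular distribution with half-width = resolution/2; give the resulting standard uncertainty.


resolution = range / divisions
resolution = 19 / 19 = 1
u_res = resolution / (2*sqrt(3))
u_res = 1 / 3.4641016
u_res = 0.2887

0.2887


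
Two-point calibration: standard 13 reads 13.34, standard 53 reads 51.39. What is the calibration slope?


slope = (y2 - y1) / (x2 - x1)
= (51.39 - 13.34) / (53 - 13)
= 38.0500 / 40
= 0.9512

0.9512


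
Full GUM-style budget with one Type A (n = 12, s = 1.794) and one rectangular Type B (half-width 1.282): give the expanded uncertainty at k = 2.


u_A = s / sqrt(n) = 1.794 / sqrt(12) = 0.51788319
u_B = half_width / sqrt(3) = 1.282 / sqrt(3) = 0.74016305
uc = sqrt(u_A^2 + u_B^2) = sqrt(0.51788319^2 + 0.74016305^2) = 0.90335173
U = k * uc = 2 * 0.90335173
U = 1.8067

1.8067


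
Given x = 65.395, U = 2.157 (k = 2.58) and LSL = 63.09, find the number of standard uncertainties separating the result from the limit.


u = U / k = 2.157 / 2.58 = 0.83604651
margin = |LSL - x| = |63.09 - 65.395| = 2.305
z = margin / u = 2.305 / 0.83604651
z = 2.7570

2.7570


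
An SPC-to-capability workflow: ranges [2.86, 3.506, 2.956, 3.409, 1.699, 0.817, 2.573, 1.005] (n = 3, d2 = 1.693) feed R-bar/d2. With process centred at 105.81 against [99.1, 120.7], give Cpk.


R_bar = (2.86 + 3.506 + 2.956 + 3.409 + 1.699 + 0.817 + 2.573 + 1.005) / 8 = 2.353125
sigma = R_bar / d2 = 2.353125 / 1.693 = 1.3899144
Cp = (USL - LSL)/(6*sigma) = (120.7 - 99.1)/(6*1.3899144) = 2.5901
Cpu = (120.7 - 105.81)/(3*1.3899144) = 3.5710
Cpl = (105.81 - 99.1)/(3*1.3899144) = 1.6092
Cpk = min(Cpu, Cpl) = 1.6092

1.6092


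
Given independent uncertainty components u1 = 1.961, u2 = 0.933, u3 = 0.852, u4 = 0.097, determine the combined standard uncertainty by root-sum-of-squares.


uc = sqrt(1.961^2 + 0.933^2 + 0.852^2 + 0.097^2)
uc = sqrt(5.451323)
uc = 2.3348

2.3348


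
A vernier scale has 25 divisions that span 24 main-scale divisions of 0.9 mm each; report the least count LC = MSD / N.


LC = MSD / n_div
= 0.9 / 25
= 0.0360

0.0360


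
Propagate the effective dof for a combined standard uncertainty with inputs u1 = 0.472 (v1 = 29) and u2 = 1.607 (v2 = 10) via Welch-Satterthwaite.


uc = sqrt(u1^2 + u2^2) = sqrt(0.472^2 + 1.607^2) = 1.674883
v_eff = uc^4 / (u1^4/v1 + u2^4/v2)
= 1.674883^4 / (0.472^4/29 + 1.607^4/10)
= 7.8693325 / 0.66861576
v_eff = 11.7696

11.7696


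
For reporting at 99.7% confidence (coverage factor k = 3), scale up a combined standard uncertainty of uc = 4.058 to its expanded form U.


U = k * uc
U = 3 * 4.058
U = 12.1740

12.1740


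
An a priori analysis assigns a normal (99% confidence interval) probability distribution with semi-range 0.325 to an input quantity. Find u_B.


u_B = half_width / 2.576
u_B = 0.325 / 2.576
u_B = 0.1262

0.1262


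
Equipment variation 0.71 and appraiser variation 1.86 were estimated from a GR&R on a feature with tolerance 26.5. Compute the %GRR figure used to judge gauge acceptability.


GRR = sqrt(EV^2 + AV^2) = sqrt(0.71^2 + 1.86^2) = 1.9909043
%GRR = GRR / tol * 100 = 1.9909043 / 26.5 * 100
%GRR = 7.5128

7.5128


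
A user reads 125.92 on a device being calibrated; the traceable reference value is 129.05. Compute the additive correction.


Correction = standard - reading
= 129.05 - 125.92
= 3.1300

3.1300


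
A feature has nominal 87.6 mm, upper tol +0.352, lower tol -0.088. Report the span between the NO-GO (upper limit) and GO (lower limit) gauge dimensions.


GO = nominal - lower_tol (smallest hole = maximum material condition)
GO = 87.6 - 0.088 = 87.512
NO-GO = nominal + upper_tol (largest hole = least material condition)
NO-GO = 87.6 + 0.352 = 87.952
spread = NO-GO - GO = 87.952 - 87.512 = 0.4400

0.4400


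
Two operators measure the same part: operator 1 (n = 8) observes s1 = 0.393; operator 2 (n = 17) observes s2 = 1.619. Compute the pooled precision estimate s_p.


s_p = sqrt(((n1-1)*s1^2 + (n2-1)*s2^2) / (n1+n2-2))
numerator = (8-1)*0.393^2 + (17-1)*1.619^2 = 1.081143 + 41.938576 = 43.019719
denominator = 8 + 17 - 2 = 23
s_p^2 = 43.019719 / 23 = 1.8704226
s_p = sqrt(1.8704226) = 1.3676

1.3676


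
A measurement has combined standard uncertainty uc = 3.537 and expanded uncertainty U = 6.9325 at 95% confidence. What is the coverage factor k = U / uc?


k = U / uc
k = 6.9325 / 3.537
k = 1.96

1.96


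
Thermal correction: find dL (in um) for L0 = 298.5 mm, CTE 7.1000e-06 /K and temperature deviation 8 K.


dL = L * alpha * dT
= 298.5 * 7.1000e-06 * 8
= 0.0169548 mm
dL_um = 0.0169548 * 1000 = 16.9548 um

16.9548


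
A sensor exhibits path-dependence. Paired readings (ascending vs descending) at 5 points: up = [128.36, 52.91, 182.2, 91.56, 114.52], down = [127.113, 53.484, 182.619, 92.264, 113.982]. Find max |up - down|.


|128.36 - 127.113| = 1.2470
|52.91 - 53.484| = 0.5740
|182.2 - 182.619| = 0.4190
|91.56 - 92.264| = 0.7040
|114.52 - 113.982| = 0.5380
hysteresis = max(diffs) = 1.2470

1.2470


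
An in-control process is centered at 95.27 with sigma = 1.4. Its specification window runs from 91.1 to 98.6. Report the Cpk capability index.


Cpu = (USL - mean) / (3*sigma) = (98.6 - 95.27) / (3*1.4) = 0.7929
Cpl = (mean - LSL) / (3*sigma) = (95.27 - 91.1) / (3*1.4) = 0.9929
Cpk = min(Cpu, Cpl) = 0.7929

0.7929
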